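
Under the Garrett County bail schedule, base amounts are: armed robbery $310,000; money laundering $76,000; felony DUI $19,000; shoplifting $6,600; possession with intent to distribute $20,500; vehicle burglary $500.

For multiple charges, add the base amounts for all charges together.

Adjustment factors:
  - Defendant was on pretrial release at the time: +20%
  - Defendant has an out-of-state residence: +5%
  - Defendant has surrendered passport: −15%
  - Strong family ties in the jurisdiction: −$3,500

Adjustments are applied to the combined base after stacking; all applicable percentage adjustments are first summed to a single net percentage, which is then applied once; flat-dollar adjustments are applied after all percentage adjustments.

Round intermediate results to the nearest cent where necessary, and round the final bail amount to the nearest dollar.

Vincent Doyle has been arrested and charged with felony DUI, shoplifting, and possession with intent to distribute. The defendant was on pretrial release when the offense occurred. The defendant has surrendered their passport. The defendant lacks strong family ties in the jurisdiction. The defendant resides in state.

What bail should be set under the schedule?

$48,405

Base amounts from the schedule: felony DUI $19,000; shoplifting $6,600; possession with intent to distribute $20,500.
Stacking rule: sum of all bases. $19,000 + $6,600 + $20,500 = $46,100.
Net percentage adjustment: +20% −15% = +5%. $46,100 × 1.05 = $48,405.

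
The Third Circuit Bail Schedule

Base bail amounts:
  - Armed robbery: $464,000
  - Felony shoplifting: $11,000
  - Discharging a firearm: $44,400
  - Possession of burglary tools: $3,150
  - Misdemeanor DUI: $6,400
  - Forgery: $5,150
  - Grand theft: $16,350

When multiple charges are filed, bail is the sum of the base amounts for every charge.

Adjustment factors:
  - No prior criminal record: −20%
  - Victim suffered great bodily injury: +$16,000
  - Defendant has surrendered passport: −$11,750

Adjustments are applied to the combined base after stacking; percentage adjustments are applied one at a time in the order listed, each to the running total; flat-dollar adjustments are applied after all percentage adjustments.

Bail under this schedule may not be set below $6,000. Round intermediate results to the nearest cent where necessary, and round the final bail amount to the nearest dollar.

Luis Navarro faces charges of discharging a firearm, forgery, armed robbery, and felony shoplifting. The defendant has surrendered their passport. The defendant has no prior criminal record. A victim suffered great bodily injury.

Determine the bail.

Base amounts from the schedule: discharging a firearm $44,400; forgery $5,150; armed robbery $464,000; felony shoplifting $11,000.
Stacking rule: sum of all bases. $44,400 + $5,150 + $464,000 + $11,000 = $524,550.
No prior criminal record (−20%): $524,550 × 0.8 = $419,640.
Victim suffered great bodily injury (+$16,000 flat): $419,640 + $16,000 = $435,640.
Defendant has surrendered passport (−$11,750 flat): $435,640 − $11,750 = $423,890.
$423,890 is at or above the $6,000 minimum.

$423,890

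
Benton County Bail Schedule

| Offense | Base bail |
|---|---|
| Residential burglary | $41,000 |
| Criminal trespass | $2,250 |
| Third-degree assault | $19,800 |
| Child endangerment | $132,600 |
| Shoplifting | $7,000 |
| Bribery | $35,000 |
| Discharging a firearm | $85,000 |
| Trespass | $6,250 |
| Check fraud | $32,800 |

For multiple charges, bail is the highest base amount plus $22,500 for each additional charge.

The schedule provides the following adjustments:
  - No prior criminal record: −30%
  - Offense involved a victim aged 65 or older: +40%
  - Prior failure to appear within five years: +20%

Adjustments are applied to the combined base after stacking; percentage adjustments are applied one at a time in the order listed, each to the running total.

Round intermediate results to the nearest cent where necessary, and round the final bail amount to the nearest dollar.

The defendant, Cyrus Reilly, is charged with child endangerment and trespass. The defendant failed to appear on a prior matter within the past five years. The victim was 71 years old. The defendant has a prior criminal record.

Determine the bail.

$260,568

Base amounts from the schedule: child endangerment $132,600; trespass $6,250.
Stacking rule: highest base plus $22,500 per additional charge. Highest is child endangerment at $132,600; 1 additional charge → +$22,500. Combined base = $155,100.
Offense involved a victim aged 65 or older (+40%): $155,100 × 1.4 = $217,140.
Prior failure to appear within five years (+20%): $217,140 × 1.2 = $260,568.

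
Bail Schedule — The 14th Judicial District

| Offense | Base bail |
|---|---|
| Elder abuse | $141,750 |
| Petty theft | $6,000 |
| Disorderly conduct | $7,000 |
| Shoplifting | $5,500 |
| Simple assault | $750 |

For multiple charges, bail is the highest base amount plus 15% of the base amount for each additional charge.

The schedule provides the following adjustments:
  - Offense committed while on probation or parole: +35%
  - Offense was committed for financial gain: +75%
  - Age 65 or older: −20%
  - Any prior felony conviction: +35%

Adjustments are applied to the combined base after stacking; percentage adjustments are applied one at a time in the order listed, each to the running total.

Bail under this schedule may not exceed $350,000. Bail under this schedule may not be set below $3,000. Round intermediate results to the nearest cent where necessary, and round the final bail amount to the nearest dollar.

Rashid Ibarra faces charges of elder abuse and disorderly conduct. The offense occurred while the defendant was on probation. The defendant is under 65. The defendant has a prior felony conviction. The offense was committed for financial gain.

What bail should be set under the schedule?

$350,000

Base amounts from the schedule: elder abuse $141,750; disorderly conduct $7,000.
Stacking rule: highest base plus 15% of each additional charge. Highest is elder abuse at $141,750. Additional: $7,000 × 15% = $1,050. Combined base = $141,750 + $1,050 = $142,800.
Offense committed while on probation or parole (+35%): $142,800 × 1.35 = $192,780.
Offense was committed for financial gain (+75%): $192,780 × 1.75 = $337,365.
Any prior felony conviction (+35%): $337,365 × 1.35 = $455,442.75.
Result $455,442.75 exceeds the maximum of $350,000; bail is capped at $350,000.
$350,000 is at or above the $3,000 minimum.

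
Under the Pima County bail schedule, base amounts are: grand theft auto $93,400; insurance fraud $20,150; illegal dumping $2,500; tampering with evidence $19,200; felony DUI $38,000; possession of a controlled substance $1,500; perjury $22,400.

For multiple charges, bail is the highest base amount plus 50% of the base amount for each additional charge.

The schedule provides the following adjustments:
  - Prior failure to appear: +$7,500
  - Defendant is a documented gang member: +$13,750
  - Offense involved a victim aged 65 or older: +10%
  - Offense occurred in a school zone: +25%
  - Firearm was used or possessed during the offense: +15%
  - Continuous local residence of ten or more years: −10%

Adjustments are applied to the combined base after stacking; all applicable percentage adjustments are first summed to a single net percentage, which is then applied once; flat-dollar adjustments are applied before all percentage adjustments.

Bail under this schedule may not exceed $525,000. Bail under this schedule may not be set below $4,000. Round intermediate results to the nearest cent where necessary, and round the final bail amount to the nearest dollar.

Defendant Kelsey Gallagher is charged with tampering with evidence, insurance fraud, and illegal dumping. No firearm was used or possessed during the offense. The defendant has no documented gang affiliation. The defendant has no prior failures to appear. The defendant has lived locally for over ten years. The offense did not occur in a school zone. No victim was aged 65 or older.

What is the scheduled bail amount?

Base amounts from the schedule: tampering with evidence $19,200; insurance fraud $20,150; illegal dumping $2,500.
Stacking rule: highest base plus 50% of each additional charge. Highest is insurance fraud at $20,150. Additional: $19,200 × 50% = $9,600; $2,500 × 50% = $1,250. Combined base = $20,150 + $10,850 = $31,000.
Continuous local residence of ten or more years (−10%): $31,000 × 0.9 = $27,900.
$27,900 is within the $525,000 maximum.
$27,900 is at or above the $4,000 minimum.

$27,900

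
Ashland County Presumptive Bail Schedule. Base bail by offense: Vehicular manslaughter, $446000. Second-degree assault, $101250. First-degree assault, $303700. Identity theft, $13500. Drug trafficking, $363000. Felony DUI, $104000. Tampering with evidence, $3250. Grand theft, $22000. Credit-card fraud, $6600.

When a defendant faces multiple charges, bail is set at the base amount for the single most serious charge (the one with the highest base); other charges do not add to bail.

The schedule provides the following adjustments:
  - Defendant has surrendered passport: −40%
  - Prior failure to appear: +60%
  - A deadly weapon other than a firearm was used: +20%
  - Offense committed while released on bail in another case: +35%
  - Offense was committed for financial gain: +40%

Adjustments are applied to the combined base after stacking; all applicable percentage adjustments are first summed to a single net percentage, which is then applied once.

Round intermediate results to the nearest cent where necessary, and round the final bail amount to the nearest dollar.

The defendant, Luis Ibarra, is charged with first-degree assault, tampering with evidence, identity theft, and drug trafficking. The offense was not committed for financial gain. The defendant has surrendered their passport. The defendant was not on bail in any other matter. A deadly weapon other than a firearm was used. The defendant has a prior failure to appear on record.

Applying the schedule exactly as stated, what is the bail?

$508200

Base amounts from the schedule: first-degree assault $303700; tampering with evidence $3250; identity theft $13500; drug trafficking $363000.
Stacking rule: use the highest base only. Highest is drug trafficking at $363000. Combined base = $363000.
Net percentage adjustment: −40% +60% +20% = +40%. $363000 × 1.4 = $508200.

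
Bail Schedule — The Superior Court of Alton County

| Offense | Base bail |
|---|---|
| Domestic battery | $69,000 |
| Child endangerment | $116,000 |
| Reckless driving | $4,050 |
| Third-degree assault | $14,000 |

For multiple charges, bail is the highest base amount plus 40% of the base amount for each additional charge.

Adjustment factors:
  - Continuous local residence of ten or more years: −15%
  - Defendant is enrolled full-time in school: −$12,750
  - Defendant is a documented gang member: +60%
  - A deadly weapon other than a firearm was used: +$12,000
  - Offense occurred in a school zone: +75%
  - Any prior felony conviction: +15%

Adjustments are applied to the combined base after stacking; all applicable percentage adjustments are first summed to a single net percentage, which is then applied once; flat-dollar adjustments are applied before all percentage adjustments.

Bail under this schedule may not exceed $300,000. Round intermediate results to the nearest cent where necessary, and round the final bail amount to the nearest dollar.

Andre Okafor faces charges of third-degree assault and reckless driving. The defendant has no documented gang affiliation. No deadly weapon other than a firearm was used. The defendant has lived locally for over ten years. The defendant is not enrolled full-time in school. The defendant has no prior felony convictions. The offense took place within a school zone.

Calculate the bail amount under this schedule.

Base amounts from the schedule: third-degree assault $14,000; reckless driving $4,050.
Stacking rule: highest base plus 40% of each additional charge. Highest is third-degree assault at $14,000. Additional: $4,050 × 40% = $1,620. Combined base = $14,000 + $1,620 = $15,620.
Net percentage adjustment: −15% +75% = +60%. $15,620 × 1.6 = $24,992.
$24,992 is within the $300,000 maximum.

$24,992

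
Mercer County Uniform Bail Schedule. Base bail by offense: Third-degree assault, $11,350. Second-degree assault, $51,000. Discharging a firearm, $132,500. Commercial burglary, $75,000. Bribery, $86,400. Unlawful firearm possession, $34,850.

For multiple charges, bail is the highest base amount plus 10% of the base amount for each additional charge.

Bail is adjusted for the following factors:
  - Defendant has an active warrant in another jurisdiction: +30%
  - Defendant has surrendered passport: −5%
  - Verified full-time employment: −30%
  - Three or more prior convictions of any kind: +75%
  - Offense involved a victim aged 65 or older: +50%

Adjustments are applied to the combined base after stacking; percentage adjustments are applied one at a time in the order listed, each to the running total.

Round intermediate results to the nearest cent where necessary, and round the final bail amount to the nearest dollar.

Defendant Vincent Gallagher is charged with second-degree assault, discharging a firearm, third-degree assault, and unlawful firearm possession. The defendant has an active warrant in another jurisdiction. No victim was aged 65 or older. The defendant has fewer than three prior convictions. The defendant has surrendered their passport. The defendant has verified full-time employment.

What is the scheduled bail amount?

$122,949

Base amounts from the schedule: second-degree assault $51,000; discharging a firearm $132,500; third-degree assault $11,350; unlawful firearm possession $34,850.
Stacking rule: highest base plus 10% of each additional charge. Highest is discharging a firearm at $132,500. Additional: $51,000 × 10% = $5,100; $11,350 × 10% = $1,135; $34,850 × 10% = $3,485. Combined base = $132,500 + $9,720 = $142,220.
Defendant has an active warrant in another jurisdiction (+30%): $142,220 × 1.3 = $184,886.
Defendant has surrendered passport (−5%): $184,886 × 0.95 = $175,641.70.
Verified full-time employment (−30%): $175,641.70 × 0.7 = $122,949.19.
Rounded to the nearest dollar: $122,949.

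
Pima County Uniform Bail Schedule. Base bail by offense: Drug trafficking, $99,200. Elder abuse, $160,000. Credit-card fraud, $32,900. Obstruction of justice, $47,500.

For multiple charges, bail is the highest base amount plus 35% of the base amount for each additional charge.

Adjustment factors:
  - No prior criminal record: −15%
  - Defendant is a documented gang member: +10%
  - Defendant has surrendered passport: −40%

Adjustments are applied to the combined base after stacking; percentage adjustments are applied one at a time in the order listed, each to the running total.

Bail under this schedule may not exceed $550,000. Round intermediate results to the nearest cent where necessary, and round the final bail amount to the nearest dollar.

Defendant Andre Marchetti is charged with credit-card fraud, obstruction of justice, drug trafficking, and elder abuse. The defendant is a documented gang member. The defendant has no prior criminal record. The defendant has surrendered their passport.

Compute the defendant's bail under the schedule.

$125,024

Base amounts from the schedule: credit-card fraud $32,900; obstruction of justice $47,500; drug trafficking $99,200; elder abuse $160,000.
Stacking rule: highest base plus 35% of each additional charge. Highest is elder abuse at $160,000. Additional: $32,900 × 35% = $11,515; $47,500 × 35% = $16,625; $99,200 × 35% = $34,720. Combined base = $160,000 + $62,860 = $222,860.
No prior criminal record (−15%): $222,860 × 0.85 = $189,431.
Defendant is a documented gang member (+10%): $189,431 × 1.1 = $208,374.10.
Defendant has surrendered passport (−40%): $208,374.10 × 0.6 = $125,024.46.
$125,024.46 is within the $550,000 maximum.
Rounded to the nearest dollar: $125,024.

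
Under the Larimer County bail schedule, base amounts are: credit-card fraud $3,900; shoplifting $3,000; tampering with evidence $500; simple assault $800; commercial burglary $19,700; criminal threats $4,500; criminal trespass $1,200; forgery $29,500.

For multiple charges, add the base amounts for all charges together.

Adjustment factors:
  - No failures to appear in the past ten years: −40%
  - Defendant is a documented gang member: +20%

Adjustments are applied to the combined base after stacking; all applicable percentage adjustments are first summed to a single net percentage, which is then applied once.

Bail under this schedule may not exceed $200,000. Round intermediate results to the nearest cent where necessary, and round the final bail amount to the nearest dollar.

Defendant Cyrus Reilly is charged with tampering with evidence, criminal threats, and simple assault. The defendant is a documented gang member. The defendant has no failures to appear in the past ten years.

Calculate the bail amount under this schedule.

$4,640

Base amounts from the schedule: tampering with evidence $500; criminal threats $4,500; simple assault $800.
Stacking rule: sum of all bases. $500 + $4,500 + $800 = $5,800.
Net percentage adjustment: −40% +20% = −20%. $5,800 × 0.8 = $4,640.
$4,640 is within the $200,000 maximum.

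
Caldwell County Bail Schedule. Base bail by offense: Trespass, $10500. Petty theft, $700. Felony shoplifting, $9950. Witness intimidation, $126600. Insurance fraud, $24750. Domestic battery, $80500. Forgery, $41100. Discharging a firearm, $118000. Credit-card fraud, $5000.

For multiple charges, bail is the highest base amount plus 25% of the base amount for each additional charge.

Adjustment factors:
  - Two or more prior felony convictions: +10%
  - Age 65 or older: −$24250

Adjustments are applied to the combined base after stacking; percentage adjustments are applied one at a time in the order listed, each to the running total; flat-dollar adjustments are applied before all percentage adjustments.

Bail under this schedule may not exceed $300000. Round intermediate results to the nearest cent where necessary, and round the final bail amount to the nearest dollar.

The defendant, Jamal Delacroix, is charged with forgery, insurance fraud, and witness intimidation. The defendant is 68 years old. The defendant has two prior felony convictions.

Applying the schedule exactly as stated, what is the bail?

Base amounts from the schedule: forgery $41100; insurance fraud $24750; witness intimidation $126600.
Stacking rule: highest base plus 25% of each additional charge. Highest is witness intimidation at $126600. Additional: $41100 × 25% = $10275; $24750 × 25% = $6187.50. Combined base = $126600 + $16462.50 = $143062.50.
Age 65 or older (−$24250 flat): $143062.50 − $24250 = $118812.50.
Two or more prior felony convictions (+10%): $118812.50 × 1.1 = $130693.75.
$130693.75 is within the $300000 maximum.
Rounded to the nearest dollar: $130694.

$130694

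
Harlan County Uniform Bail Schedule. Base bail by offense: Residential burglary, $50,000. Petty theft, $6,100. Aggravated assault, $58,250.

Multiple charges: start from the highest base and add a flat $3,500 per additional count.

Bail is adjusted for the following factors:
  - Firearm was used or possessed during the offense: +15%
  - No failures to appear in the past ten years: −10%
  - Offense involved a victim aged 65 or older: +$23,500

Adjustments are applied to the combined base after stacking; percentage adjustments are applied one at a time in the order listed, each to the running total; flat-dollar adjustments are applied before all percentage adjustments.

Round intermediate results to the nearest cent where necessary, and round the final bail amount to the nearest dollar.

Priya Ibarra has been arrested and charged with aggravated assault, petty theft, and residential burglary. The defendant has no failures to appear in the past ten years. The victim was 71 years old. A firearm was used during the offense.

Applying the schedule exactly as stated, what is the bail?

Base amounts from the schedule: aggravated assault $58,250; petty theft $6,100; residential burglary $50,000.
Stacking rule: highest base plus $3,500 per additional charge. Highest is aggravated assault at $58,250; 2 additional charges → +$7,000. Combined base = $65,250.
Offense involved a victim aged 65 or older (+$23,500 flat): $65,250 + $23,500 = $88,750.
Firearm was used or possessed during the offense (+15%): $88,750 × 1.15 = $102,062.50.
No failures to appear in the past ten years (−10%): $102,062.50 × 0.9 = $91,856.25.
Rounded to the nearest dollar: $91,856.

$91,856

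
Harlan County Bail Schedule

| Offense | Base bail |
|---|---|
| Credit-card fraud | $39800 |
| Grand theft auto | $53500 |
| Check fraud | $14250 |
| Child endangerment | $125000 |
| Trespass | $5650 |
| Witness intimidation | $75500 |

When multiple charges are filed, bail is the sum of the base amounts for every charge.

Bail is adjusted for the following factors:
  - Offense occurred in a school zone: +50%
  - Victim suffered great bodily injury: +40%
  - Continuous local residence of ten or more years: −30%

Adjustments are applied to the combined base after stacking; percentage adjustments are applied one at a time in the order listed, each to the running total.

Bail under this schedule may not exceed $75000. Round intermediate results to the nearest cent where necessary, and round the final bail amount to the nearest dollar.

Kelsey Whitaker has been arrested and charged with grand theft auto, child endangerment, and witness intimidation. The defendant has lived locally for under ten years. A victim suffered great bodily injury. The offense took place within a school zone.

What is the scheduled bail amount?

$75000

Base amounts from the schedule: grand theft auto $53500; child endangerment $125000; witness intimidation $75500.
Stacking rule: sum of all bases. $53500 + $125000 + $75500 = $254000.
Offense occurred in a school zone (+50%): $254000 × 1.5 = $381000.
Victim suffered great bodily injury (+40%): $381000 × 1.4 = $533400.
Result $533400 exceeds the maximum of $75000; bail is capped at $75000.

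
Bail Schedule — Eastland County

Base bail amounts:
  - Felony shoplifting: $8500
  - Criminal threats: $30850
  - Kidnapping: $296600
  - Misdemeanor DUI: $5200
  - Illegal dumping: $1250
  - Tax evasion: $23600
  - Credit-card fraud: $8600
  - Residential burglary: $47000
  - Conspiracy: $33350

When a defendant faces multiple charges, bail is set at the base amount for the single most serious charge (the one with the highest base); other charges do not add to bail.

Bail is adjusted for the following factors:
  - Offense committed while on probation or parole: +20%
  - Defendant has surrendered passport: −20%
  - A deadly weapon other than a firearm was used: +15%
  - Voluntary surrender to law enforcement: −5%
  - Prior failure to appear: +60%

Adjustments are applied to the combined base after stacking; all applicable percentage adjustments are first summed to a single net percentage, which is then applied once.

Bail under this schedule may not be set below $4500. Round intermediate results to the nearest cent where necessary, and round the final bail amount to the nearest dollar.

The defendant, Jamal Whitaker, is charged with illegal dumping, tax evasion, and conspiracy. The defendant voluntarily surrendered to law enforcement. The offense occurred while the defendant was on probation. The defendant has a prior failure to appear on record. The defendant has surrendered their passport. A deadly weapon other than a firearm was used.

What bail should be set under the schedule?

$56695

Base amounts from the schedule: illegal dumping $1250; tax evasion $23600; conspiracy $33350.
Stacking rule: use the highest base only. Highest is conspiracy at $33350. Combined base = $33350.
Net percentage adjustment: +20% −20% +15% −5% +60% = +70%. $33350 × 1.7 = $56695.
$56695 is at or above the $4500 minimum.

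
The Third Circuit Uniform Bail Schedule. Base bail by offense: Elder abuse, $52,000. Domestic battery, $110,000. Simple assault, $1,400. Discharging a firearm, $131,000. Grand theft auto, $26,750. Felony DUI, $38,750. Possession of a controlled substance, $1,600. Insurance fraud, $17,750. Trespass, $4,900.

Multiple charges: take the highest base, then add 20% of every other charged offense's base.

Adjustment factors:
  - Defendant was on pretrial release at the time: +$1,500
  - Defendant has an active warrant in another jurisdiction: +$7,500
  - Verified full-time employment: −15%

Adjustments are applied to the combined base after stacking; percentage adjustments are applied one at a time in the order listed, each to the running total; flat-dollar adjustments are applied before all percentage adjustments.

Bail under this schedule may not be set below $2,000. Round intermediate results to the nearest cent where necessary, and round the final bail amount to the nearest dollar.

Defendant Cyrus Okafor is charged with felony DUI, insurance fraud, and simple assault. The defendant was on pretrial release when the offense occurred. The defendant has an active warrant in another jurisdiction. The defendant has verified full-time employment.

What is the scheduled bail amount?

$43,843

Base amounts from the schedule: felony DUI $38,750; insurance fraud $17,750; simple assault $1,400.
Stacking rule: highest base plus 20% of each additional charge. Highest is felony DUI at $38,750. Additional: $17,750 × 20% = $3,550; $1,400 × 20% = $280. Combined base = $38,750 + $3,830 = $42,580.
Defendant was on pretrial release at the time (+$1,500 flat): $42,580 + $1,500 = $44,080.
Defendant has an active warrant in another jurisdiction (+$7,500 flat): $44,080 + $7,500 = $51,580.
Verified full-time employment (−15%): $51,580 × 0.85 = $43,843.
$43,843 is at or above the $2,000 minimum.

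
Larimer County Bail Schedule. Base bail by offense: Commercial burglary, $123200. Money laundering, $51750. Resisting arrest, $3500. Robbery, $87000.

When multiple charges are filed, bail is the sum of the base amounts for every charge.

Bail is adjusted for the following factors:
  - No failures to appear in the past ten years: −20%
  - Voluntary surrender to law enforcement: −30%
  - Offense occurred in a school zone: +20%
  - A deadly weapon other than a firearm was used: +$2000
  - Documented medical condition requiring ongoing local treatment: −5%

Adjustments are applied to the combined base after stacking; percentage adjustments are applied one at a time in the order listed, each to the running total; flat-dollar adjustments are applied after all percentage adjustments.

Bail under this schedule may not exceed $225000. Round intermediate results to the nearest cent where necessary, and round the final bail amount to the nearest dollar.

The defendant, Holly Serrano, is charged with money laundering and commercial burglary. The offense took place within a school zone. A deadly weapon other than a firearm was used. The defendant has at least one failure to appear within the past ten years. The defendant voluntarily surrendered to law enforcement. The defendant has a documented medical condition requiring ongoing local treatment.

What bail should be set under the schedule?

Base amounts from the schedule: money laundering $51750; commercial burglary $123200.
Stacking rule: sum of all bases. $51750 + $123200 = $174950.
Voluntary surrender to law enforcement (−30%): $174950 × 0.7 = $122465.
Offense occurred in a school zone (+20%): $122465 × 1.2 = $146958.
Documented medical condition requiring ongoing local treatment (−5%): $146958 × 0.95 = $139610.10.
A deadly weapon other than a firearm was used (+$2000 flat): $139610.10 + $2000 = $141610.10.
$141610.10 is within the $225000 maximum.
Rounded to the nearest dollar: $141610.

$141610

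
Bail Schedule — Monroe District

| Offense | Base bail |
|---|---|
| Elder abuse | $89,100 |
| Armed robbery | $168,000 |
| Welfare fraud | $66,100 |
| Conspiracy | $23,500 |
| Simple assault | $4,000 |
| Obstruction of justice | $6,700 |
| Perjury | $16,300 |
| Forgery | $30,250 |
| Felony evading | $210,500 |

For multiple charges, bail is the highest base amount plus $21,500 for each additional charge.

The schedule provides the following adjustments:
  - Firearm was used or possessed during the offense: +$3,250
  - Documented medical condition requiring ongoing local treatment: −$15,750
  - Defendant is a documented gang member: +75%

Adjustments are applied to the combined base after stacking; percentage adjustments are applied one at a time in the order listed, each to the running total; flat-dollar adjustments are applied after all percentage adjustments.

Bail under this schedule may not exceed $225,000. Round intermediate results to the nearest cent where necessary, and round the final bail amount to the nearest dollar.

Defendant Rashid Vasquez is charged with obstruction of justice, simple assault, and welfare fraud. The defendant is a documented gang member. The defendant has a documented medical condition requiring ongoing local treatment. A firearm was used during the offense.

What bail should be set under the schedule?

Base amounts from the schedule: obstruction of justice $6,700; simple assault $4,000; welfare fraud $66,100.
Stacking rule: highest base plus $21,500 per additional charge. Highest is welfare fraud at $66,100; 2 additional charges → +$43,000. Combined base = $109,100.
Defendant is a documented gang member (+75%): $109,100 × 1.75 = $190,925.
Firearm was used or possessed during the offense (+$3,250 flat): $190,925 + $3,250 = $194,175.
Documented medical condition requiring ongoing local treatment (−$15,750 flat): $194,175 − $15,750 = $178,425.
$178,425 is within the $225,000 maximum.

$178,425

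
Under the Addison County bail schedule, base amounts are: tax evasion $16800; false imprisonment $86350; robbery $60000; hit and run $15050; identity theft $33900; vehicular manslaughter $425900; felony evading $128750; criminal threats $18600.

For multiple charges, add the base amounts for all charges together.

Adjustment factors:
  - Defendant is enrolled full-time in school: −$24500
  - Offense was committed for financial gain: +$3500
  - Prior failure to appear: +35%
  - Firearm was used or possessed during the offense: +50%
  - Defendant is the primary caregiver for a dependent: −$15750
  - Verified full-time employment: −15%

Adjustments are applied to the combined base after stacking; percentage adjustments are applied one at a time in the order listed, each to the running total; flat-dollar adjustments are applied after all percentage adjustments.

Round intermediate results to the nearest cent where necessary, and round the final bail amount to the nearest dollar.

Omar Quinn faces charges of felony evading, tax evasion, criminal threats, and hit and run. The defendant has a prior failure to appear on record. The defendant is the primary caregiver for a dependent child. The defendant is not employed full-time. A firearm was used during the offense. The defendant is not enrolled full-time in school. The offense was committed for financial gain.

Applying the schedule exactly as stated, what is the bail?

$350630

Base amounts from the schedule: felony evading $128750; tax evasion $16800; criminal threats $18600; hit and run $15050.
Stacking rule: sum of all bases. $128750 + $16800 + $18600 + $15050 = $179200.
Prior failure to appear (+35%): $179200 × 1.35 = $241920.
Firearm was used or possessed during the offense (+50%): $241920 × 1.5 = $362880.
Offense was committed for financial gain (+$3500 flat): $362880 + $3500 = $366380.
Defendant is the primary caregiver for a dependent (−$15750 flat): $366380 − $15750 = $350630.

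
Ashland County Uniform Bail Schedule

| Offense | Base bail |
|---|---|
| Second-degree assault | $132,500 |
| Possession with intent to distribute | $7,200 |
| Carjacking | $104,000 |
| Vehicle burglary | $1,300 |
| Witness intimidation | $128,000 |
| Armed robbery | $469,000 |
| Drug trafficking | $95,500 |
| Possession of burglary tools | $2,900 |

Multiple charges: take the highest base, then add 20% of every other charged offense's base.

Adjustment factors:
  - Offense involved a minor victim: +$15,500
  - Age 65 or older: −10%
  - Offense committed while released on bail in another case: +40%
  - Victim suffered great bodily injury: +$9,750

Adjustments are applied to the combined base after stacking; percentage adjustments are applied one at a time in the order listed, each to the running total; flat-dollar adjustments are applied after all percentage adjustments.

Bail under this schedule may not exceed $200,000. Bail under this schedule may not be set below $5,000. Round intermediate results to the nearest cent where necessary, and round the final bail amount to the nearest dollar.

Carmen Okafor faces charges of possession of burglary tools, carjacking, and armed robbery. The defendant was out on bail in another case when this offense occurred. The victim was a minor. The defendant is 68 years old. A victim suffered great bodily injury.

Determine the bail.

Base amounts from the schedule: possession of burglary tools $2,900; carjacking $104,000; armed robbery $469,000.
Stacking rule: highest base plus 20% of each additional charge. Highest is armed robbery at $469,000. Additional: $2,900 × 20% = $580; $104,000 × 20% = $20,800. Combined base = $469,000 + $21,380 = $490,380.
Age 65 or older (−10%): $490,380 × 0.9 = $441,342.
Offense committed while released on bail in another case (+40%): $441,342 × 1.4 = $617,878.80.
Offense involved a minor victim (+$15,500 flat): $617,878.80 + $15,500 = $633,378.80.
Victim suffered great bodily injury (+$9,750 flat): $633,378.80 + $9,750 = $643,128.80.
Result $643,128.80 exceeds the maximum of $200,000; bail is capped at $200,000.
$200,000 is at or above the $5,000 minimum.

$200,000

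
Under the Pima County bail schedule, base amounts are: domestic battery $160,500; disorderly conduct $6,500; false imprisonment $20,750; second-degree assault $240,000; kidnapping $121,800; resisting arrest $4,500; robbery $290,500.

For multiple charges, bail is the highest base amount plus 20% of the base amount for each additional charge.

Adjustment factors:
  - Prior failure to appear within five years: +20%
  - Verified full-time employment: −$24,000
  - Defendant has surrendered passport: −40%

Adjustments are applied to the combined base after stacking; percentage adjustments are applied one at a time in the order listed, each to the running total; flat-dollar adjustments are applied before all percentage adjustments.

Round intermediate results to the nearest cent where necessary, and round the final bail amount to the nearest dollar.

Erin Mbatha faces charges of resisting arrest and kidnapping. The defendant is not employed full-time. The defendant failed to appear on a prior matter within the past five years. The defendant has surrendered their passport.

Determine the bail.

Base amounts from the schedule: resisting arrest $4,500; kidnapping $121,800.
Stacking rule: highest base plus 20% of each additional charge. Highest is kidnapping at $121,800. Additional: $4,500 × 20% = $900. Combined base = $121,800 + $900 = $122,700.
Prior failure to appear within five years (+20%): $122,700 × 1.2 = $147,240.
Defendant has surrendered passport (−40%): $147,240 × 0.6 = $88,344.

$88,344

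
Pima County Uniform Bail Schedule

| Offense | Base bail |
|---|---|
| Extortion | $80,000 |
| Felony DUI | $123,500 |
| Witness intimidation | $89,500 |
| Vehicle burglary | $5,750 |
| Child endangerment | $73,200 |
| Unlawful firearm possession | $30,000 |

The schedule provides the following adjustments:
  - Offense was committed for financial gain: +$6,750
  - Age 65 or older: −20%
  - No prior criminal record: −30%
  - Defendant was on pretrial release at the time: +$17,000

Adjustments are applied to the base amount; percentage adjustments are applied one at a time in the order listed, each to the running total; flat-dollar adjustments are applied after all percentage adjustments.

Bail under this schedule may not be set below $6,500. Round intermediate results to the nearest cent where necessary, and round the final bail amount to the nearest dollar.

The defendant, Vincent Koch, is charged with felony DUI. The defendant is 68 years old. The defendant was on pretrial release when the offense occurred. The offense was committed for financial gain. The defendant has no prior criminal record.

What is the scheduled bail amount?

Base amounts from the schedule: felony DUI $123,500.
Single charge. Combined base = $123,500.
Age 65 or older (−20%): $123,500 × 0.8 = $98,800.
No prior criminal record (−30%): $98,800 × 0.7 = $69,160.
Offense was committed for financial gain (+$6,750 flat): $69,160 + $6,750 = $75,910.
Defendant was on pretrial release at the time (+$17,000 flat): $75,910 + $17,000 = $92,910.
$92,910 is at or above the $6,500 minimum.

$92,910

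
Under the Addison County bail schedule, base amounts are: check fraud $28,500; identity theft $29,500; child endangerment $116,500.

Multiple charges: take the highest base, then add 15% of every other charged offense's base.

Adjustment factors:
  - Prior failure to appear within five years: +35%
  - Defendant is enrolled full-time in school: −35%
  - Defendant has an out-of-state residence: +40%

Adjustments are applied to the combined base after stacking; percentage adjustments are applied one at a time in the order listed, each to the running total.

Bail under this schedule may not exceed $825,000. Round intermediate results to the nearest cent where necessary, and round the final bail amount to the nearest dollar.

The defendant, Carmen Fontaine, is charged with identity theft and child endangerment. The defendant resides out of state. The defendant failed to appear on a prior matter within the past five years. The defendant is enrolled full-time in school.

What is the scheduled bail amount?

Base amounts from the schedule: identity theft $29,500; child endangerment $116,500.
Stacking rule: highest base plus 15% of each additional charge. Highest is child endangerment at $116,500. Additional: $29,500 × 15% = $4,425. Combined base = $116,500 + $4,425 = $120,925.
Prior failure to appear within five years (+35%): $120,925 × 1.35 = $163,248.75.
Defendant is enrolled full-time in school (−35%): $163,248.75 × 0.65 = $106,111.69.
Defendant has an out-of-state residence (+40%): $106,111.69 × 1.4 = $148,556.37.
$148,556.37 is within the $825,000 maximum.
Rounded to the nearest dollar: $148,556.

$148,556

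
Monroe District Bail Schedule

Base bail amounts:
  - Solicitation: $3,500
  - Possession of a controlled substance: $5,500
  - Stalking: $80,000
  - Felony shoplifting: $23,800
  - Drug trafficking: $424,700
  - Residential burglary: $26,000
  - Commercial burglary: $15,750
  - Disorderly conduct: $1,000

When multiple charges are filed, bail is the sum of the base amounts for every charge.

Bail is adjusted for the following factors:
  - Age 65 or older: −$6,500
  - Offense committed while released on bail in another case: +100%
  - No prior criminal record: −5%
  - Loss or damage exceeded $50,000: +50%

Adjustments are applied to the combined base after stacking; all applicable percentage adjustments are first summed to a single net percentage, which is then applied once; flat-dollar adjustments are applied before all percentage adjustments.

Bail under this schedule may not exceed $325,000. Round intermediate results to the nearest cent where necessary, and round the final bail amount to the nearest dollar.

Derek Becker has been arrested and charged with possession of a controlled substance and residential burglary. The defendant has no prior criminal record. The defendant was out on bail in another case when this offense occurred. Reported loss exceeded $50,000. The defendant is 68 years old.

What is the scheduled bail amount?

Base amounts from the schedule: possession of a controlled substance $5,500; residential burglary $26,000.
Stacking rule: sum of all bases. $5,500 + $26,000 = $31,500.
Age 65 or older (−$6,500 flat): $31,500 − $6,500 = $25,000.
Net percentage adjustment: +100% −5% +50% = +145%. $25,000 × 2.45 = $61,250.
$61,250 is within the $325,000 maximum.

$61,250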